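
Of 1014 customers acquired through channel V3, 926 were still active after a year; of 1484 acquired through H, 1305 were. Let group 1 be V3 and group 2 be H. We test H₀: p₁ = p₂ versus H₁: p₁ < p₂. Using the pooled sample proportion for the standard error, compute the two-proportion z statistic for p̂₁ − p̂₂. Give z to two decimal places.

p̂₁ = 926/1014 = 0.91321, p̂₂ = 1305/1484 = 0.87938.
Pooled p̂ = (926+1305)/(1014+1484) = 2231/2498 = 0.89311.
SE = √(0.095461 × 0.00166005) = 0.01259.
z = (0.91321 − 0.87938)/0.01259 = 0.03383/0.01259 = 2.69.
p-value = P(Z < 2.688) ≈ 0.9964.

z = 2.69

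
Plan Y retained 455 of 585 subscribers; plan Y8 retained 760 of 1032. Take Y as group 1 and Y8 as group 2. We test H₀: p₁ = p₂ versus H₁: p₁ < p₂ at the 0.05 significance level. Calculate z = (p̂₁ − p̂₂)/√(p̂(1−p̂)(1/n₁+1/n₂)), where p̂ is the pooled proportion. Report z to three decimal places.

z = 1.848

p̂₁ = 455/585 ≈ 0.77778, p̂₂ = 760/1032 ≈ 0.73643.
Pooled p̂ = (455+760)/(585+1032) = 1215/1617 = 0.75139.
SE = √(0.186802 × 0.00267839) = 0.02237.
z = (0.77778 − 0.73643)/0.02237 = 0.04135/0.02237 = 1.848.
p-value = P(Z < 1.848) ≈ 0.9677, so at α = 0.05 we fail to reject H₀.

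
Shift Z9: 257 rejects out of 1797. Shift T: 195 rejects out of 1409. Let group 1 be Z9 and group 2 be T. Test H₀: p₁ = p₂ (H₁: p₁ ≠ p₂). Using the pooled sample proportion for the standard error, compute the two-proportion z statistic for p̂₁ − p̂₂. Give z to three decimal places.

p̂₁ = 257/1797 ≈ 0.14302, p̂₂ = 195/1409 ≈ 0.13840.
Pooled p̂ = (257+195)/(1797+1409) = 452/3206 = 0.14099.
SE = √(0.121109 × 0.00126621) = 0.01238.
z = (0.14302 − 0.13840)/0.01238 = 0.00462/0.01238 = 0.373.
Two-sided p-value ≈ 2·Φ(−0.373) = 0.7091.

z = 0.373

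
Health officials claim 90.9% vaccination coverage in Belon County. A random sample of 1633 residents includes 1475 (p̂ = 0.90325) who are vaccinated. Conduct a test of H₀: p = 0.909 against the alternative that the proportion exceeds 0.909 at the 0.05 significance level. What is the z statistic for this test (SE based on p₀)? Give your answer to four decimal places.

p̂ = 1475/1633 ≈ 0.903246.
Under H₀, SE = √(0.909·0.091/1633) = √(5.06546e-05) = 0.007117.
z = (0.903246 − 0.909)/0.007117 = -0.005754/0.007117 = -0.8085.
p-value = P(Z > -0.809) ≈ 0.7906, so at α = 0.05 we fail to reject H₀.

z = -0.8085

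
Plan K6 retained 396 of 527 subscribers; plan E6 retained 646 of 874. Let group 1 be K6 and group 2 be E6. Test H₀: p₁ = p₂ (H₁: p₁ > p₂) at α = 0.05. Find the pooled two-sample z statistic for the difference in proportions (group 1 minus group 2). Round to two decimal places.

z = 0.51

p̂₁ = 396/527 = 0.7514, p̂₂ = 646/874 = 0.7391.
Pooled p̂ = (396+646)/(527+874) = 1042/1401 = 0.7438.
SE = √(0.190584 × 0.0030417) = 0.0241.
z = (0.7514 − 0.7391)/0.0241 = 0.0123/0.0241 = 0.51.
p-value = P(Z > 0.511) ≈ 0.3048, so at α = 0.05 we fail to reject H₀.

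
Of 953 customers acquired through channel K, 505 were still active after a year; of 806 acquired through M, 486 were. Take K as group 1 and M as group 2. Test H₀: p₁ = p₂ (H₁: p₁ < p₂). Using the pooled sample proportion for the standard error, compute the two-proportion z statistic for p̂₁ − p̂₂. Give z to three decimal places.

z = -3.079

p̂₁ = 505/953 = 0.52991, p̂₂ = 486/806 = 0.60298.
Pooled p̂ = (505+486)/(953+806) = 991/1759 = 0.56339.
SE = √(p̂(1−p̂)(1/n₁+1/n₂)) = √(0.56339·0.43661·0.00229001) = √(0.000563302) = 0.02373.
z = (0.52991 − 0.60298)/0.02373 = -0.07307/0.02373 = -3.079.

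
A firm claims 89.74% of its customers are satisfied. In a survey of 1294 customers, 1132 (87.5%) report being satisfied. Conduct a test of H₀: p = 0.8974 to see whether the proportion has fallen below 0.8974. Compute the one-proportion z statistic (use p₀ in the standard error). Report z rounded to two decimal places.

p̂ = 1132/1294 ≈ 0.87481.
Under H₀, SE = √(0.8974·0.1026/1294) = √(7.1154e-05) = 0.00844.
z = (0.87481 − 0.8974)/0.00844 = -0.02259/0.00844 = -2.68.

z = -2.68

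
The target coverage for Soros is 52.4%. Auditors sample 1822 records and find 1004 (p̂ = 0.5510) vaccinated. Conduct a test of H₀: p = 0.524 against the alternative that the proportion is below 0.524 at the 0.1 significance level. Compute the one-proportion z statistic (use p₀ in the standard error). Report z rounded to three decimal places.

p̂ = 1004/1822 ≈ 0.55104.
Standard error under H₀: √(0.524×0.476/1822) = 0.01170.
z = (0.55104 − 0.524)/0.01170 = 0.02704/0.01170 = 2.311.
p-value = P(Z < 2.311) ≈ 0.9896, so at α = 0.1 we fail to reject H₀.

z = 2.311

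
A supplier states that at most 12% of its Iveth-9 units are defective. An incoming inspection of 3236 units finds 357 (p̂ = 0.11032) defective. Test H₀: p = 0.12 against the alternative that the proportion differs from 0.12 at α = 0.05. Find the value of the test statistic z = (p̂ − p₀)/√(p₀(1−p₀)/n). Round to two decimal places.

z = -1.69

p̂ = 357/3236 ≈ 0.110321.
Under H₀, SE = √(0.12·0.88/3236) = √(3.26329e-05) = 0.005713.
z = (0.110321 − 0.12)/0.005713 = -0.009679/0.005713 = -1.69.
p-value = 2·P(Z > 1.694) ≈ 0.0902, so at α = 0.05 we fail to reject H₀.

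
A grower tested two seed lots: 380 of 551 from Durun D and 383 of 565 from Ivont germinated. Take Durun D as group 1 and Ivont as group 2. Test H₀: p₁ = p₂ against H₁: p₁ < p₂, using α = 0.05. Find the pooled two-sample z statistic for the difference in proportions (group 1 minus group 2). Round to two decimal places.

z = 0.42

p̂₁ = 380/551 ≈ 0.6897, p̂₂ = 383/565 ≈ 0.6779.
Pooled p̂ = (380+383)/(551+565) = 763/1116 = 0.6837.
SE = √(p̂(1−p̂)(1/n₁+1/n₂)) = √(0.6837·0.3163·0.00358479) = √(0.000775238) = 0.0278.
z = (0.6897 − 0.6779)/0.0278 = 0.0118/0.0278 = 0.42.
p-value = P(Z < 0.423) ≈ 0.6639; since p > α = 0.05, fail to reject H₀.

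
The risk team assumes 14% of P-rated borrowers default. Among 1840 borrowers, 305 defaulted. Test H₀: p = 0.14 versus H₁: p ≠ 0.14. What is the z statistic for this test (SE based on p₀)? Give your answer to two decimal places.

p̂ = 305/1840 ≈ 0.16576.
Standard error under H₀: √(0.14×0.86/1840) = 0.00809.
z = (0.16576 − 0.14)/0.00809 = 0.02576/0.00809 = 3.18.
p-value = 2·P(Z > 3.185) ≈ 0.0014.

z = 3.18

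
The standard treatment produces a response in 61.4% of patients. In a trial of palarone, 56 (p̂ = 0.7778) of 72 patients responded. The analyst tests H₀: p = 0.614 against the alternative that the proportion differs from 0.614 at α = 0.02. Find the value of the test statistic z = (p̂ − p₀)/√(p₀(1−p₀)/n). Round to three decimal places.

z = 2.855

p̂ = 56/72 ≈ 0.77778.
Standard error under H₀: √(0.614×0.386/72) = 0.05737.
z = (0.77778 − 0.614)/0.05737 = 0.16378/0.05737 = 2.855.
Two-sided p-value ≈ 2·Φ(−2.855) = 0.0043, so at α = 0.02 we reject H₀.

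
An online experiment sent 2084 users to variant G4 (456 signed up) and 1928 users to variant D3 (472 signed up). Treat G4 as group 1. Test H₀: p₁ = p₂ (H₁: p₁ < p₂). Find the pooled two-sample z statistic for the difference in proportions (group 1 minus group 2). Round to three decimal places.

z = -1.952

p̂₁ = 456/2084 = 0.21881, p̂₂ = 472/1928 = 0.24481.
Pooled p̂ = (456+472)/(2084+1928) = 928/4012 = 0.23131.
SE = √(p̂(1−p̂)(1/n₁+1/n₂)) = √(0.23131·0.76869·0.000998519) = √(0.00017754) = 0.01332.
z = (0.21881 − 0.24481)/0.01332 = -0.02600/0.01332 = -1.952.
p-value = P(Z < -1.952) ≈ 0.0255.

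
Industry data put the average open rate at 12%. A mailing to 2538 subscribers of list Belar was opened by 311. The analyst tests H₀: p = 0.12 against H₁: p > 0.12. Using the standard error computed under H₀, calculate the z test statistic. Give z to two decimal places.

z = 0.39

p̂ = 311/2538 = 0.12254.
Under H₀, SE = √(0.12·0.88/2538) = √(4.16076e-05) = 0.00645.
z = (0.12254 − 0.12)/0.00645 = 0.00254/0.00645 = 0.39.
p-value = P(Z > 0.393) ≈ 0.3470.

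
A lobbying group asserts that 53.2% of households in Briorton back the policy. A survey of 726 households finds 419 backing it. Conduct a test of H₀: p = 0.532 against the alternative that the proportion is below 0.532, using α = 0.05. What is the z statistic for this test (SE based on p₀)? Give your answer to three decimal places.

z = 2.437

p̂ = 419/726 ≈ 0.57713.
SE = √(p₀(1−p₀)/n) = √(0.24898/726) = 0.01852.
z = (0.57713 − 0.532)/0.01852 = 0.04513/0.01852 = 2.437.
p-value = P(Z < 2.437) ≈ 0.9926, so at α = 0.05 we fail to reject H₀.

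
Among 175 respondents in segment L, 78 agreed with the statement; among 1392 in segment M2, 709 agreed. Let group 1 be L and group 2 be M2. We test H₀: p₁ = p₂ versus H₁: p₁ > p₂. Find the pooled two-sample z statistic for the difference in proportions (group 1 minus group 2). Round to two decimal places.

z = -1.59

p̂₁ = 78/175 ≈ 0.4457, p̂₂ = 709/1392 ≈ 0.5093.
Pooled p̂ = (78+709)/(175+1392) = 787/1567 = 0.5022.
SE = √(p̂(1−p̂)(1/n₁+1/n₂)) = √(0.5022·0.4978·0.00643268) = √(0.00160814) = 0.0401.
z = (0.4457 − 0.5093)/0.0401 = -0.0636/0.0401 = -1.59.
p-value = P(Z > -1.587) ≈ 0.9437.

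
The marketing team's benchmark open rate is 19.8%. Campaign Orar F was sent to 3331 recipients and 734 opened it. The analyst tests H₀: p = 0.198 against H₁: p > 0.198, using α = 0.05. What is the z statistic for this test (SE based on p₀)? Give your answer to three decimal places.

p̂ = 734/3331 ≈ 0.2203542.
SE = √(p₀(1−p₀)/n) = √(0.1588/3331) = 0.0069045.
z = (0.2203542 − 0.198)/0.0069045 = 0.0223542/0.0069045 = 3.238.
p-value = P(Z > 3.238) ≈ 0.0006. With α = 0.05, reject H₀.

z = 3.238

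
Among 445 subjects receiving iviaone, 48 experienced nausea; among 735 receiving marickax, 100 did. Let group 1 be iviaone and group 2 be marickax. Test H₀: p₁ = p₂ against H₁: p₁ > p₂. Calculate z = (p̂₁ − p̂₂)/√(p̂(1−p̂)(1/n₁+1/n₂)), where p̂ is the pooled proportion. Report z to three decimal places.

p̂₁ = 48/445 ≈ 0.10787, p̂₂ = 100/735 ≈ 0.13605.
Pooled p̂ = (48+100)/(445+735) = 148/1180 = 0.12542.
SE = √(p̂(1−p̂)(1/n₁+1/n₂)) = √(0.12542·0.87458·0.00360774) = √(0.000395742) = 0.01989.
z = (0.10787 − 0.13605)/0.01989 = -0.02818/0.01989 = -1.417.

z = -1.417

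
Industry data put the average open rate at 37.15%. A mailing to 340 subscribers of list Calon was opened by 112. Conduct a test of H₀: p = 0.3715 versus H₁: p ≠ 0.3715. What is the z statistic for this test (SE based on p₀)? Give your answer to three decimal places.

z = -1.606

p̂ = 112/340 ≈ 0.32941.
Under H₀, SE = √(0.3715·0.6285/340) = √(0.000686729) = 0.02621.
z = (0.32941 − 0.3715)/0.02621 = -0.04209/0.02621 = -1.606.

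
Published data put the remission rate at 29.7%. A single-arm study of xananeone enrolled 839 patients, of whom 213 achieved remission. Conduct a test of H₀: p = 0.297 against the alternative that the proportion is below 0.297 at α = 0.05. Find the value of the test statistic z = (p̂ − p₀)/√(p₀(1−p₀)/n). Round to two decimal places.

z = -2.73

p̂ = 213/839 = 0.2539.
Standard error under H₀: √(0.297×0.703/839) = 0.0158.
z = (0.2539 − 0.297)/0.0158 = -0.0431/0.0158 = -2.73.
p-value = P(Z < -2.734) ≈ 0.0031, so at α = 0.05 we reject H₀.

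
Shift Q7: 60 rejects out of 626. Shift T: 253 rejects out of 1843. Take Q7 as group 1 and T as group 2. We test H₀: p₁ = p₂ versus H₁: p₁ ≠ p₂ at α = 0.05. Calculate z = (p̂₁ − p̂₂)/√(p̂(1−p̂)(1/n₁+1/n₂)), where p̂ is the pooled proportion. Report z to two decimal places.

p̂₁ = 60/626 ≈ 0.0958, p̂₂ = 253/1843 ≈ 0.1373.
Pooled p̂ = (60+253)/(626+1843) = 313/2469 = 0.1268.
SE = √(p̂(1−p̂)(1/n₁+1/n₂)) = √(0.1268·0.8732·0.00214004) = √(0.000236904) = 0.0154.
z = (0.0958 − 0.1373)/0.0154 = -0.0415/0.0154 = -2.69.
Two-sided p-value ≈ 2·Φ(−2.692) = 0.0071; since p < α = 0.05, reject H₀.

z = -2.69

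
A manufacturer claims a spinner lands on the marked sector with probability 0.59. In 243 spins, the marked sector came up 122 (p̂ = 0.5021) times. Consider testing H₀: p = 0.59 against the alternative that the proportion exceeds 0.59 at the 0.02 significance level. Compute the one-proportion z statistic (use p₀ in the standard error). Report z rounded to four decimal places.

z = -2.7873

p̂ = 122/243 ≈ 0.502058.
Standard error under H₀: √(0.59×0.41/243) = 0.031551.
z = (0.502058 − 0.59)/0.031551 = -0.087942/0.031551 = -2.7873.
p-value = P(Z > -2.787) ≈ 0.9973; since p > α = 0.02, fail to reject H₀.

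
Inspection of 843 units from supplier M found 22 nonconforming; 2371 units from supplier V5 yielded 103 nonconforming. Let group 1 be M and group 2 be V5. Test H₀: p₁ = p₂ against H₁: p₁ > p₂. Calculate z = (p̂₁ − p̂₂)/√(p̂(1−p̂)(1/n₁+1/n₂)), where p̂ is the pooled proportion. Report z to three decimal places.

p̂₁ = 22/843 = 0.02610, p̂₂ = 103/2371 = 0.04344.
Pooled p̂ = (22+103)/(843+2371) = 125/3214 = 0.03889.
SE = √(0.0373797 × 0.001608) = 0.00775.
z = (0.02610 − 0.04344)/0.00775 = -0.01734/0.00775 = -2.237.
p-value = P(Z > -2.237) ≈ 0.9874.

z = -2.237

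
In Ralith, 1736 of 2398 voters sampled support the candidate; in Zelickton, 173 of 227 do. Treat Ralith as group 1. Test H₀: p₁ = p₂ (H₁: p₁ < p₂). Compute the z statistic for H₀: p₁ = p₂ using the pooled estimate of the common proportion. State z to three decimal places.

z = -1.234

p̂₁ = 1736/2398 ≈ 0.72394, p̂₂ = 173/227 ≈ 0.76211.
Pooled p̂ = (1736+173)/(2398+227) = 1909/2625 = 0.72724.
SE = √(p̂(1−p̂)(1/n₁+1/n₂)) = √(0.72724·0.27276·0.0048223) = √(0.000956565) = 0.03093.
z = (0.72394 − 0.76211)/0.03093 = -0.03817/0.03093 = -1.234.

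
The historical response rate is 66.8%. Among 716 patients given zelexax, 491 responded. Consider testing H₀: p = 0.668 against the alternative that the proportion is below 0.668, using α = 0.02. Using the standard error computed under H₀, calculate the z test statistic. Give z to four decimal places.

z = 1.0088

p̂ = 491/716 ≈ 0.6857542.
Under H₀, SE = √(0.668·0.332/716) = √(0.000309743) = 0.0175995.
z = (0.6857542 − 0.668)/0.0175995 = 0.0177542/0.0175995 = 1.0088.
p-value = P(Z < 1.009) ≈ 0.8435. With α = 0.02, fail to reject H₀.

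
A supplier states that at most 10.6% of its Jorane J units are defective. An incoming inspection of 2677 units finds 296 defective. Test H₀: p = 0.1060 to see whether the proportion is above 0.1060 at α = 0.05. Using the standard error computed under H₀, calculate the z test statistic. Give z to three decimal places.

p̂ = 296/2677 = 0.11057.
SE = √(p₀(1−p₀)/n) = √(0.094764/2677) = 0.00595.
z = (0.11057 − 0.106)/0.00595 = 0.00457/0.00595 = 0.768.
p-value = P(Z > 0.768) ≈ 0.2211; since p > α = 0.05, fail to reject H₀.

z = 0.768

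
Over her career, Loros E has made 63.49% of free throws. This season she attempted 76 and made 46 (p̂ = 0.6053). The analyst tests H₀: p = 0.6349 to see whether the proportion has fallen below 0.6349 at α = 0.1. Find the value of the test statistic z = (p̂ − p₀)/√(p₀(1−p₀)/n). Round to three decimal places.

z = -0.537

p̂ = 46/76 = 0.60526.
SE = √(p₀(1−p₀)/n) = √(0.2318/76) = 0.05523.
z = (0.60526 − 0.6349)/0.05523 = -0.02964/0.05523 = -0.537.
p-value = P(Z < -0.537) ≈ 0.2958, so at α = 0.1 we fail to reject H₀.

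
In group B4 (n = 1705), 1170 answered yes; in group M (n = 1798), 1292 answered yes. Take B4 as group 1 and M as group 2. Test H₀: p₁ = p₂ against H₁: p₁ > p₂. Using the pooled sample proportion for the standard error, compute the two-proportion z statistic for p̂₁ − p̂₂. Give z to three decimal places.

z = -2.095

p̂₁ = 1170/1705 ≈ 0.686217, p̂₂ = 1292/1798 ≈ 0.718576.
Pooled p̂ = (1170+1292)/(1705+1798) = 2462/3503 = 0.702826.
SE = √(0.208862 × 0.00114268) = 0.015449.
z = (0.686217 − 0.718576)/0.015449 = -0.032359/0.015449 = -2.095.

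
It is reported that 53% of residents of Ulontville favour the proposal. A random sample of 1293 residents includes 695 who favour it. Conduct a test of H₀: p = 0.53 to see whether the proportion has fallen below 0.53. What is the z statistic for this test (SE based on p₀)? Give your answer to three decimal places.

p̂ = 695/1293 ≈ 0.53751.
SE = √(p₀(1−p₀)/n) = √(0.2491/1293) = 0.01388.
z = (0.53751 − 0.53)/0.01388 = 0.00751/0.01388 = 0.541.

z = 0.541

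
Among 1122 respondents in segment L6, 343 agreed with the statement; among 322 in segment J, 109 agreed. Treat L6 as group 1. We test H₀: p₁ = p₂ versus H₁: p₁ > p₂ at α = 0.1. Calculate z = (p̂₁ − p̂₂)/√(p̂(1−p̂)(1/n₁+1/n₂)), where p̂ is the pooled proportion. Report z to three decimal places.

p̂₁ = 343/1122 = 0.30570, p̂₂ = 109/322 = 0.33851.
Pooled p̂ = (343+109)/(1122+322) = 452/1444 = 0.31302.
SE = √(0.215038 × 0.00399686) = 0.02932.
z = (0.30570 − 0.33851)/0.02932 = -0.03281/0.02932 = -1.119.
p-value = P(Z > -1.119) ≈ 0.8684, so at α = 0.1 we fail to reject H₀.

z = -1.119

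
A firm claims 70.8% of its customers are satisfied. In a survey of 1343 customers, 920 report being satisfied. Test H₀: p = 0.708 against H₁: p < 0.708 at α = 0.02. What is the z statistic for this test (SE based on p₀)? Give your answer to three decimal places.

p̂ = 920/1343 = 0.68503.
Standard error under H₀: √(0.708×0.292/1343) = 0.01241.
z = (0.68503 − 0.708)/0.01241 = -0.02297/0.01241 = -1.851.
p-value = P(Z < -1.851) ≈ 0.0321. With α = 0.02, fail to reject H₀.

z = -1.851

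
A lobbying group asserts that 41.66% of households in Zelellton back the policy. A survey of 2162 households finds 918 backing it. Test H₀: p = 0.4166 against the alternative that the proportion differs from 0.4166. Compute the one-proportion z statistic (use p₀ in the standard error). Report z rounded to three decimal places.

p̂ = 918/2162 ≈ 0.424607.
Standard error under H₀: √(0.4166×0.5834/2162) = 0.010603.
z = (0.424607 − 0.4166)/0.010603 = 0.008007/0.010603 = 0.755.
Two-sided p-value ≈ 2·Φ(−0.755) = 0.4501.

z = 0.755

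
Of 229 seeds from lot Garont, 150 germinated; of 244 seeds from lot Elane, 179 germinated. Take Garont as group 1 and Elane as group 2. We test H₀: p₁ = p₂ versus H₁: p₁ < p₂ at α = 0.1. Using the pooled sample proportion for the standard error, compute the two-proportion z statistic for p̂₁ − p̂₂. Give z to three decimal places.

z = -1.856

p̂₁ = 150/229 ≈ 0.65502, p̂₂ = 179/244 ≈ 0.73361.
Pooled p̂ = (150+179)/(229+244) = 329/473 = 0.69556.
SE = √(0.211756 × 0.00846517) = 0.04234.
z = (0.65502 − 0.73361)/0.04234 = -0.07859/0.04234 = -1.856.
p-value = P(Z < -1.856) ≈ 0.0317; since p < α = 0.1, reject H₀.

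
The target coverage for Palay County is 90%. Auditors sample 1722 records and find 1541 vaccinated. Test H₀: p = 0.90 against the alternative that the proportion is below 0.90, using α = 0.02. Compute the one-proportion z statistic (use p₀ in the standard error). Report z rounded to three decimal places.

z = -0.707

p̂ = 1541/1722 ≈ 0.89489.
SE = √(p₀(1−p₀)/n) = √(0.09/1722) = 0.00723.
z = (0.89489 − 0.9)/0.00723 = -0.00511/0.00723 = -0.707.
p-value = P(Z < -0.707) ≈ 0.2398. With α = 0.02, fail to reject H₀.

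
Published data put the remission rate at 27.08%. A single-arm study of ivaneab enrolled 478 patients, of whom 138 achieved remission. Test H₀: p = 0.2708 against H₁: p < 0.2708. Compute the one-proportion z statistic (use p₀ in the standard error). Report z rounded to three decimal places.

p̂ = 138/478 ≈ 0.288703.
SE = √(p₀(1−p₀)/n) = √(0.19747/478) = 0.020325.
z = (0.288703 − 0.2708)/0.020325 = 0.017903/0.020325 = 0.881.

z = 0.881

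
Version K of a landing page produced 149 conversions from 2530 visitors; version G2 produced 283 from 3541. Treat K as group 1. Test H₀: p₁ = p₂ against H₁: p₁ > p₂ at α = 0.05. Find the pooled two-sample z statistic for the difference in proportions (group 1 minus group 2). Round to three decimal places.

p̂₁ = 149/2530 = 0.058893, p̂₂ = 283/3541 = 0.079921.
Pooled p̂ = (149+283)/(2530+3541) = 432/6071 = 0.071158.
SE = √(p̂(1−p̂)(1/n₁+1/n₂)) = √(0.071158·0.928842·0.000677663) = √(4.47898e-05) = 0.006693.
z = (0.058893 − 0.079921)/0.006693 = -0.021028/0.006693 = -3.142.
p-value = P(Z > -3.142) ≈ 0.9992; since p > α = 0.05, fail to reject H₀.

z = -3.142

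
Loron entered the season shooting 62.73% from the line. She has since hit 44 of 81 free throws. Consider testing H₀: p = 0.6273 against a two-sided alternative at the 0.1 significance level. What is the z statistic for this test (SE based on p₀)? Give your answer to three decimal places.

z = -1.565

p̂ = 44/81 = 0.54321.
Under H₀, SE = √(0.6273·0.3727/81) = √(0.00288635) = 0.05372.
z = (0.54321 − 0.6273)/0.05372 = -0.08409/0.05372 = -1.565.
Two-sided p-value ≈ 2·Φ(−1.565) = 0.1175, so at α = 0.1 we fail to reject H₀.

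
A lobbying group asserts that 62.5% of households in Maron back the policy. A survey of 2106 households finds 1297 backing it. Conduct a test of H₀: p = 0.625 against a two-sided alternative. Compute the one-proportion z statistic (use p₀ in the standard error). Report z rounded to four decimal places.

p̂ = 1297/2106 ≈ 0.615859.
Under H₀, SE = √(0.625·0.375/2106) = √(0.000111289) = 0.010549.
z = (0.615859 − 0.625)/0.010549 = -0.009141/0.010549 = -0.8665.
Two-sided p-value ≈ 2·Φ(−0.866) = 0.3862.

z = -0.8665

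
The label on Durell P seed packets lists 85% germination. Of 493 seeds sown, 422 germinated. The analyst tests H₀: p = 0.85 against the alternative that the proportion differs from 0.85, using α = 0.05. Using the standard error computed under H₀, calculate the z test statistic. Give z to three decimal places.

z = 0.372

p̂ = 422/493 ≈ 0.85598.
Standard error under H₀: √(0.85×0.15/493) = 0.01608.
z = (0.85598 − 0.85)/0.01608 = 0.00598/0.01608 = 0.372.
p-value = 2·P(Z > 0.372) ≈ 0.7098. With α = 0.05, fail to reject H₀.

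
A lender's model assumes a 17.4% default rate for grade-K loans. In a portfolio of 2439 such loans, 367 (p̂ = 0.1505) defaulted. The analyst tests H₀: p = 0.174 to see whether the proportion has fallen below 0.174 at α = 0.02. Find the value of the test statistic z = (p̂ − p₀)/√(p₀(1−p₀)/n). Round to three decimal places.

p̂ = 367/2439 ≈ 0.150472.
SE = √(p₀(1−p₀)/n) = √(0.14372/2439) = 0.007676.
z = (0.150472 − 0.174)/0.007676 = -0.023528/0.007676 = -3.065.
p-value = P(Z < -3.065) ≈ 0.0011, so at α = 0.02 we reject H₀.

z = -3.065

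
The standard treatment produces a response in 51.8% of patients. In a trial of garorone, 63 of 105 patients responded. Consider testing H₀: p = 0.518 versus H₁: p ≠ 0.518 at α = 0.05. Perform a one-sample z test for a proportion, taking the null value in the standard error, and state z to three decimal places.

z = 1.682

p̂ = 63/105 = 0.60000.
Standard error under H₀: √(0.518×0.482/105) = 0.04876.
z = (0.60000 − 0.518)/0.04876 = 0.08200/0.04876 = 1.682.
Two-sided p-value ≈ 2·Φ(−1.682) = 0.0926; since p > α = 0.05, fail to reject H₀.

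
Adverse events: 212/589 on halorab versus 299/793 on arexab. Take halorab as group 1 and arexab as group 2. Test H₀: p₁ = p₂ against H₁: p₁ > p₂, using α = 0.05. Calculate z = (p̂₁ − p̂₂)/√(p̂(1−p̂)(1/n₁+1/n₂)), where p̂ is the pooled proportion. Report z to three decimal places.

z = -0.652

p̂₁ = 212/589 ≈ 0.35993, p̂₂ = 299/793 ≈ 0.37705.
Pooled p̂ = (212+299)/(589+793) = 511/1382 = 0.36975.
SE = √(0.233036 × 0.00295883) = 0.02626.
z = (0.35993 − 0.37705)/0.02626 = -0.01712/0.02626 = -0.652.
p-value = P(Z > -0.652) ≈ 0.7428, so at α = 0.05 we fail to reject H₀.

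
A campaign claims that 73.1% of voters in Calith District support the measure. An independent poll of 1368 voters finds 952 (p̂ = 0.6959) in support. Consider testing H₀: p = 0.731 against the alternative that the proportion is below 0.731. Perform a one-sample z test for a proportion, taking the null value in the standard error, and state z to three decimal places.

z = -2.927

p̂ = 952/1368 ≈ 0.69591.
Under H₀, SE = √(0.731·0.269/1368) = √(0.000143742) = 0.01199.
z = (0.69591 − 0.731)/0.01199 = -0.03509/0.01199 = -2.927.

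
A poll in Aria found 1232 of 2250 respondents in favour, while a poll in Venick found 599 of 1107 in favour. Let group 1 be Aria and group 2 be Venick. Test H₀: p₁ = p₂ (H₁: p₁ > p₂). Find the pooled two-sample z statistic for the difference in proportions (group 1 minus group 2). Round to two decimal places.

z = 0.35

p̂₁ = 1232/2250 ≈ 0.54756, p̂₂ = 599/1107 ≈ 0.54110.
Pooled p̂ = (1232+599)/(2250+1107) = 1831/3357 = 0.54543.
SE = √(0.247936 × 0.00134779) = 0.01828.
z = (0.54756 − 0.54110)/0.01828 = 0.00646/0.01828 = 0.35.
p-value = P(Z > 0.353) ≈ 0.3620.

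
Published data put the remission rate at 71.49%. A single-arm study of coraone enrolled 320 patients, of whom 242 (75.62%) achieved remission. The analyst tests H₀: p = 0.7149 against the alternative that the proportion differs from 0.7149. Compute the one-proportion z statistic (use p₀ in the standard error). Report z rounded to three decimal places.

p̂ = 242/320 = 0.75625.
Under H₀, SE = √(0.7149·0.2851/320) = √(0.000636931) = 0.02524.
z = (0.75625 − 0.7149)/0.02524 = 0.04135/0.02524 = 1.638.

z = 1.638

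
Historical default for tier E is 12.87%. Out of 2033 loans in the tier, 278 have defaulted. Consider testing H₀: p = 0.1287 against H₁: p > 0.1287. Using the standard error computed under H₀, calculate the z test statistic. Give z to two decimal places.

z = 1.08

p̂ = 278/2033 ≈ 0.1367.
Under H₀, SE = √(0.1287·0.8713/2033) = √(5.5158e-05) = 0.0074.
z = (0.1367 − 0.1287)/0.0074 = 0.0080/0.0074 = 1.08.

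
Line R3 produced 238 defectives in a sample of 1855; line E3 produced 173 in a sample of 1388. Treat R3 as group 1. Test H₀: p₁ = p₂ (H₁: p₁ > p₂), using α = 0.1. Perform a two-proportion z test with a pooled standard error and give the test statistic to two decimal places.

p̂₁ = 238/1855 ≈ 0.1283, p̂₂ = 173/1388 ≈ 0.1246.
Pooled p̂ = (238+173)/(1855+1388) = 411/3243 = 0.1267.
SE = √(p̂(1−p̂)(1/n₁+1/n₂)) = √(0.1267·0.8733·0.00125954) = √(0.000139397) = 0.0118.
z = (0.1283 − 0.1246)/0.0118 = 0.0037/0.0118 = 0.31.
p-value = P(Z > 0.310) ≈ 0.3782; since p > α = 0.1, fail to reject H₀.

z = 0.31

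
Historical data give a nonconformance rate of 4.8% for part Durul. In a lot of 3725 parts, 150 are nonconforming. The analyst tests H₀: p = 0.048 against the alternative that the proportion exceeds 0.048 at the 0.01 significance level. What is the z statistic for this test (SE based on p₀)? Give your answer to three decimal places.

p̂ = 150/3725 ≈ 0.0402685.
SE = √(p₀(1−p₀)/n) = √(0.045696/3725) = 0.0035025.
z = (0.0402685 − 0.048)/0.0035025 = -0.0077315/0.0035025 = -2.207.
p-value = P(Z > -2.207) ≈ 0.9864; since p > α = 0.01, fail to reject H₀.

z = -2.207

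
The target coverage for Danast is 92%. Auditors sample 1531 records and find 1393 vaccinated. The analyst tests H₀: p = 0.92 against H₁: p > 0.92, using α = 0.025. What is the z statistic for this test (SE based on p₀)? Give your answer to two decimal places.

p̂ = 1393/1531 ≈ 0.9099.
Under H₀, SE = √(0.92·0.08/1531) = √(4.80732e-05) = 0.0069.
z = (0.9099 − 0.92)/0.0069 = -0.0101/0.0069 = -1.46.
p-value = P(Z > -1.462) ≈ 0.9281. With α = 0.025, fail to reject H₀.

z = -1.46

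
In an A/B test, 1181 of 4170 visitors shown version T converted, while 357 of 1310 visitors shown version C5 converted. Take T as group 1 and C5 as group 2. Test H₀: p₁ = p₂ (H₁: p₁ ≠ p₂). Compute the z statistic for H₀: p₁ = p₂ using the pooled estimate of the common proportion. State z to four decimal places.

z = 0.7515

p̂₁ = 1181/4170 = 0.283213, p̂₂ = 357/1310 = 0.272519.
Pooled p̂ = (1181+357)/(4170+1310) = 1538/5480 = 0.280657.
SE = √(0.201889 × 0.00100317) = 0.014231.
z = (0.283213 − 0.272519)/0.014231 = 0.010694/0.014231 = 0.7515.
p-value = 2·P(Z > 0.751) ≈ 0.4524.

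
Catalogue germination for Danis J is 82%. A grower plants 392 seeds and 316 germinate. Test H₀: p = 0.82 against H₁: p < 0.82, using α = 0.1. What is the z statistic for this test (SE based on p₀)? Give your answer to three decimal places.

z = -0.715

p̂ = 316/392 ≈ 0.80612.
Standard error under H₀: √(0.82×0.18/392) = 0.01940.
z = (0.80612 − 0.82)/0.01940 = -0.01388/0.01940 = -0.715.
p-value = P(Z < -0.715) ≈ 0.2373, so at α = 0.1 we fail to reject H₀.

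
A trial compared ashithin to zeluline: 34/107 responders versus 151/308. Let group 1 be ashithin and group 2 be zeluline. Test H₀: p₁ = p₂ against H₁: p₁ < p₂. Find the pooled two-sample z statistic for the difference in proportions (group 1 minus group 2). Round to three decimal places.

z = -3.093

p̂₁ = 34/107 ≈ 0.31776, p̂₂ = 151/308 ≈ 0.49026.
Pooled p̂ = (34+151)/(107+308) = 185/415 = 0.44578.
SE = √(0.247061 × 0.0125925) = 0.05578.
z = (0.31776 − 0.49026)/0.05578 = -0.17250/0.05578 = -3.093.
p-value = P(Z < -3.093) ≈ 0.0010.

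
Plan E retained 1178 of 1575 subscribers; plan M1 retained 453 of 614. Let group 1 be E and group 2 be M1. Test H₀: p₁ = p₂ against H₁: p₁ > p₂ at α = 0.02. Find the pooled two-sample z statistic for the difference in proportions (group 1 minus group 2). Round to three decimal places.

z = 0.490

p̂₁ = 1178/1575 = 0.74794, p̂₂ = 453/614 = 0.73779.
Pooled p̂ = (1178+453)/(1575+614) = 1631/2189 = 0.74509.
SE = √(0.189931 × 0.00226359) = 0.02073.
z = (0.74794 − 0.73779)/0.02073 = 0.01015/0.02073 = 0.490.
p-value = P(Z > 0.490) ≈ 0.3122; since p > α = 0.02, fail to reject H₀.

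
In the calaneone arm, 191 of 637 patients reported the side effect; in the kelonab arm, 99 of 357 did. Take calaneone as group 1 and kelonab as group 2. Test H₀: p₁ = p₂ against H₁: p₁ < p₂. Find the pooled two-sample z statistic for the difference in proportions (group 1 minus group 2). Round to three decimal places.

p̂₁ = 191/637 = 0.29984, p̂₂ = 99/357 = 0.27731.
Pooled p̂ = (191+99)/(637+357) = 290/994 = 0.29175.
SE = √(p̂(1−p̂)(1/n₁+1/n₂)) = √(0.29175·0.70825·0.00437098) = √(0.000903185) = 0.03005.
z = (0.29984 − 0.27731)/0.03005 = 0.02253/0.03005 = 0.750.

z = 0.750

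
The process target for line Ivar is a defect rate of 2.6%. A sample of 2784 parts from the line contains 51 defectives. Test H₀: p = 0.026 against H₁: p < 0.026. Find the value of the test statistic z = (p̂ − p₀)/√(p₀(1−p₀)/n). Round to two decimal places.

p̂ = 51/2784 ≈ 0.018319.
SE = √(p₀(1−p₀)/n) = √(0.025324/2784) = 0.003016.
z = (0.018319 − 0.026)/0.003016 = -0.007681/0.003016 = -2.55.

z = -2.55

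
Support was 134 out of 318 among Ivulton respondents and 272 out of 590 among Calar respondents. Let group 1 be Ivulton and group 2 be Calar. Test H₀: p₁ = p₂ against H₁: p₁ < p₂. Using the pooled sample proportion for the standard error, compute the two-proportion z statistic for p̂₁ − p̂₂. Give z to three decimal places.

p̂₁ = 134/318 ≈ 0.42138, p̂₂ = 272/590 ≈ 0.46102.
Pooled p̂ = (134+272)/(318+590) = 406/908 = 0.44714.
SE = √(0.247205 × 0.00483957) = 0.03459.
z = (0.42138 − 0.46102)/0.03459 = -0.03964/0.03459 = -1.146.

z = -1.146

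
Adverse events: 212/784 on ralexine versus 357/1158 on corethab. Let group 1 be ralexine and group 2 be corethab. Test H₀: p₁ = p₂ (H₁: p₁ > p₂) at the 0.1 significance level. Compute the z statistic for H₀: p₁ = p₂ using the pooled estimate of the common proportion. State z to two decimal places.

p̂₁ = 212/784 = 0.2704, p̂₂ = 357/1158 = 0.3083.
Pooled p̂ = (212+357)/(784+1158) = 569/1942 = 0.2930.
SE = √(0.20715 × 0.00213907) = 0.0211.
z = (0.2704 − 0.3083)/0.0211 = -0.0379/0.0211 = -1.80.
p-value = P(Z > -1.800) ≈ 0.9640, so at α = 0.1 we fail to reject H₀.

z = -1.80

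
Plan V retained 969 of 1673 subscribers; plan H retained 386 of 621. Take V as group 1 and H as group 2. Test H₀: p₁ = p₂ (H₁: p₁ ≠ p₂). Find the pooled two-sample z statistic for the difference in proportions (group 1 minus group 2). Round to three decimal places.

z = -1.834

p̂₁ = 969/1673 ≈ 0.57920, p̂₂ = 386/621 ≈ 0.62158.
Pooled p̂ = (969+386)/(1673+621) = 1355/2294 = 0.59067.
SE = √(0.241779 × 0.00220803) = 0.02311.
z = (0.57920 − 0.62158)/0.02311 = -0.04238/0.02311 = -1.834.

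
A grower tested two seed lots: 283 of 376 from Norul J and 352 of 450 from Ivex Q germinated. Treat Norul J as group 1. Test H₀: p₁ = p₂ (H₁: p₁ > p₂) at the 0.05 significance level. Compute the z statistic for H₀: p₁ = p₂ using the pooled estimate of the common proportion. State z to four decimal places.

z = -1.0035

p̂₁ = 283/376 ≈ 0.752660, p̂₂ = 352/450 ≈ 0.782222.
Pooled p̂ = (283+352)/(376+450) = 635/826 = 0.768765.
SE = √(0.177765 × 0.0048818) = 0.029459.
z = (0.752660 − 0.782222)/0.029459 = -0.029562/0.029459 = -1.0035.
p-value = P(Z > -1.004) ≈ 0.8422, so at α = 0.05 we fail to reject H₀.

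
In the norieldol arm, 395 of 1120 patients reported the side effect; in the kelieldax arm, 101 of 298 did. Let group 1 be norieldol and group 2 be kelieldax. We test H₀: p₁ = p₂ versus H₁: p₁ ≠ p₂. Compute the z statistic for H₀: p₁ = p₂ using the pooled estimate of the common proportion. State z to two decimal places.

p̂₁ = 395/1120 = 0.3527, p̂₂ = 101/298 = 0.3389.
Pooled p̂ = (395+101)/(1120+298) = 496/1418 = 0.3498.
SE = √(p̂(1−p̂)(1/n₁+1/n₂)) = √(0.3498·0.6502·0.00424856) = √(0.000966278) = 0.0311.
z = (0.3527 − 0.3389)/0.0311 = 0.0138/0.0311 = 0.44.

z = 0.44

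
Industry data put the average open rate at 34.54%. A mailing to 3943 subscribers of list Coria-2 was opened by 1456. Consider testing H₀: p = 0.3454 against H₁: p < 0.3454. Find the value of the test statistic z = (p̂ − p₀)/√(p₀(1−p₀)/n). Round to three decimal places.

z = 3.151

p̂ = 1456/3943 ≈ 0.369262.
Standard error under H₀: √(0.3454×0.6546/3943) = 0.007572.
z = (0.369262 − 0.3454)/0.007572 = 0.023862/0.007572 = 3.151.
p-value = P(Z < 3.151) ≈ 0.9992.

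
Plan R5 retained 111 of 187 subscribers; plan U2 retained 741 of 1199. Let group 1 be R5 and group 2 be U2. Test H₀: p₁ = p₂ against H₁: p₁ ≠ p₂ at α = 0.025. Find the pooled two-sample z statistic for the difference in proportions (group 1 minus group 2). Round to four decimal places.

p̂₁ = 111/187 = 0.593583, p̂₂ = 741/1199 = 0.618015.
Pooled p̂ = (111+741)/(187+1199) = 852/1386 = 0.614719.
SE = √(0.23684 × 0.00618162) = 0.038263.
z = (0.593583 − 0.618015)/0.038263 = -0.024432/0.038263 = -0.6385.
p-value = 2·P(Z > 0.639) ≈ 0.5231. With α = 0.025, fail to reject H₀.

z = -0.6385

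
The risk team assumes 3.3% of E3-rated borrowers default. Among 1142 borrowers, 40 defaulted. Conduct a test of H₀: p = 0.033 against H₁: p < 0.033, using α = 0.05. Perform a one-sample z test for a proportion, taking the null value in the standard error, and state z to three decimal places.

p̂ = 40/1142 = 0.035026.
Under H₀, SE = √(0.033·0.967/1142) = √(2.79431e-05) = 0.005286.
z = (0.035026 − 0.033)/0.005286 = 0.002026/0.005286 = 0.383.
p-value = P(Z < 0.383) ≈ 0.6493. With α = 0.05, fail to reject H₀.

z = 0.383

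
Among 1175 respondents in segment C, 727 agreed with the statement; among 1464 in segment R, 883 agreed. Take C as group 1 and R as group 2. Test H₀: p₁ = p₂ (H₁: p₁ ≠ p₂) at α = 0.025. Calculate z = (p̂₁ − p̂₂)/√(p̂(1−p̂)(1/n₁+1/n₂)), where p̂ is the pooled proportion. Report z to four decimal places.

p̂₁ = 727/1175 ≈ 0.618723, p̂₂ = 883/1464 ≈ 0.603142.
Pooled p̂ = (727+883)/(1175+1464) = 1610/2639 = 0.610080.
SE = √(0.237882 × 0.00153412) = 0.019103.
z = (0.618723 − 0.603142)/0.019103 = 0.015581/0.019103 = 0.8156.
Two-sided p-value ≈ 2·Φ(−0.816) = 0.4147; since p > α = 0.025, fail to reject H₀.

z = 0.8156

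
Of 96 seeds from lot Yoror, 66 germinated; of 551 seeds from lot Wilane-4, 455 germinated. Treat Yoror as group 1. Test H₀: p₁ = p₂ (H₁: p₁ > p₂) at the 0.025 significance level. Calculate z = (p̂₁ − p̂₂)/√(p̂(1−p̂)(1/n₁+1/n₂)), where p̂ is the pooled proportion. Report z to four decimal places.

z = -3.1571

p̂₁ = 66/96 ≈ 0.687500, p̂₂ = 455/551 ≈ 0.825771.
Pooled p̂ = (66+455)/(96+551) = 521/647 = 0.805255.
SE = √(p̂(1−p̂)(1/n₁+1/n₂)) = √(0.805255·0.194745·0.0122315) = √(0.00191814) = 0.043797.
z = (0.687500 − 0.825771)/0.043797 = -0.138271/0.043797 = -3.1571.
p-value = P(Z > -3.157) ≈ 0.9992; since p > α = 0.025, fail to reject H₀.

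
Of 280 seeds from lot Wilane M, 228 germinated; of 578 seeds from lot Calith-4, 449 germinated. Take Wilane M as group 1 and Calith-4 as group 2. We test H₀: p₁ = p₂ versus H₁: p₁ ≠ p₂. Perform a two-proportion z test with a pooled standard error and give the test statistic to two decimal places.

p̂₁ = 228/280 ≈ 0.8143, p̂₂ = 449/578 ≈ 0.7768.
Pooled p̂ = (228+449)/(280+578) = 677/858 = 0.7890.
SE = √(0.166453 × 0.00530153) = 0.0297.
z = (0.8143 − 0.7768)/0.0297 = 0.0375/0.0297 = 1.26.
p-value = 2·P(Z > 1.261) ≈ 0.2072.

z = 1.26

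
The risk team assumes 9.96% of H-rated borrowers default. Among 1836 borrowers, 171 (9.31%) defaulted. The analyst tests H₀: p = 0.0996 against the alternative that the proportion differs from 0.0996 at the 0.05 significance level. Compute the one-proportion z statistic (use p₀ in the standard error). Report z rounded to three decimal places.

z = -0.925

p̂ = 171/1836 ≈ 0.093137.
Under H₀, SE = √(0.0996·0.9004/1836) = √(4.88452e-05) = 0.006989.
z = (0.093137 − 0.0996)/0.006989 = -0.006463/0.006989 = -0.925.
p-value = 2·P(Z > 0.925) ≈ 0.3551, so at α = 0.05 we fail to reject H₀.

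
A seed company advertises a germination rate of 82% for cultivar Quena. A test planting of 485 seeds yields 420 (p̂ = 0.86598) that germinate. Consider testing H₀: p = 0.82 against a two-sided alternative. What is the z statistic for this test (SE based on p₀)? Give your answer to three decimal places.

z = 2.636

p̂ = 420/485 ≈ 0.865979.
SE = √(p₀(1−p₀)/n) = √(0.1476/485) = 0.017445.
z = (0.865979 − 0.82)/0.017445 = 0.045979/0.017445 = 2.636.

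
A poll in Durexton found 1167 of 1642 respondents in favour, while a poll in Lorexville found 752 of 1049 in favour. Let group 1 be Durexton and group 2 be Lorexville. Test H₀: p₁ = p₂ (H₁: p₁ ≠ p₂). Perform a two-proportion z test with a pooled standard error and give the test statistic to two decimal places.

p̂₁ = 1167/1642 ≈ 0.71072, p̂₂ = 752/1049 ≈ 0.71687.
Pooled p̂ = (1167+752)/(1642+1049) = 1919/2691 = 0.71312.
SE = √(0.204581 × 0.0015623) = 0.01788.
z = (0.71072 − 0.71687)/0.01788 = -0.00615/0.01788 = -0.34.

z = -0.34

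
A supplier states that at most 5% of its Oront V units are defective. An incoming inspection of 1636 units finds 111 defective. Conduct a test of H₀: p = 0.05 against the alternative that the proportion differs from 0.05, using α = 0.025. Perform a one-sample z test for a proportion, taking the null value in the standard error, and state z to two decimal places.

z = 3.31

p̂ = 111/1636 = 0.06785.
SE = √(p₀(1−p₀)/n) = √(0.0475/1636) = 0.00539.
z = (0.06785 − 0.05)/0.00539 = 0.01785/0.00539 = 3.31.
Two-sided p-value ≈ 2·Φ(−3.312) = 0.0009, so at α = 0.025 we reject H₀.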